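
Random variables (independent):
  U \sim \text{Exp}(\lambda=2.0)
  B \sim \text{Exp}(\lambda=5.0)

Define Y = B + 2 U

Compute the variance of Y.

For independent RVs: Var(aX + bY) = a²Var(X) + b²Var(Y)
Var(U) = 0.25
Var(B) = 0.04
Var(Y) = 2²*0.25 + 1²*0.04
= 4*0.25 + 1*0.04 = 1.04

1.04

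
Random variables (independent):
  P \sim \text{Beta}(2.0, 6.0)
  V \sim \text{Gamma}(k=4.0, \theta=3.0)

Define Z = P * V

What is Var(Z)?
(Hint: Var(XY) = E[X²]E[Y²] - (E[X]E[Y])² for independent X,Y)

Var(XY) = E[X²]E[Y²] - (E[X]E[Y])²
E[P] = 0.25, Var(P) = 0.020833333
E[V] = 12, Var(V) = 36
E[P²] = 0.020833333 + 0.25² = 0.083333333
E[V²] = 36 + 12² = 180
Var(Z) = 0.083333333*180 - (0.25*12)²
= 15 - 9 = 6

6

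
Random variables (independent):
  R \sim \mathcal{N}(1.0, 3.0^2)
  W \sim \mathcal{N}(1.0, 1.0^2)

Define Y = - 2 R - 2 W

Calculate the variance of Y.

For independent RVs: Var(aX + bY) = a²Var(X) + b²Var(Y)
Var(R) = 9
Var(W) = 1
Var(Y) = (-2)²*9 + (-2)²*1
= 4*9 + 4*1 = 40

40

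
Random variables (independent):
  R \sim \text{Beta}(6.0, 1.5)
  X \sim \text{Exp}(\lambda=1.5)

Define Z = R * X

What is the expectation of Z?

For independent RVs: E[XY] = E[X]*E[Y]
E[R] = 0.8
E[X] = 0.66666667
E[Z] = 0.8 * 0.66666667 = 0.53333333

0.53333333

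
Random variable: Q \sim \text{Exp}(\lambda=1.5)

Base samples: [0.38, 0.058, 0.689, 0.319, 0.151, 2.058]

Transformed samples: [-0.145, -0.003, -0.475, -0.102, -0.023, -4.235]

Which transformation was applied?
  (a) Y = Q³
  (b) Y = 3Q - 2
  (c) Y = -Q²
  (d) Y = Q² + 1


Checking option (c) Y = -Q²:
  Q = 0.38 -> Y = -0.145 ✓
  Q = 0.058 -> Y = -0.003 ✓
  Q = 0.689 -> Y = -0.475 ✓
All samples match this transformation.

(c) -Q²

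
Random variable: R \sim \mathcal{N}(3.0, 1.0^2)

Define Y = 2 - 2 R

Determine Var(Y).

For Y = aR + b: Var(Y) = a² * Var(R)
Var(R) = 1.0^2 = 1
Var(Y) = (-2)² * 1 = 4 * 1 = 4

4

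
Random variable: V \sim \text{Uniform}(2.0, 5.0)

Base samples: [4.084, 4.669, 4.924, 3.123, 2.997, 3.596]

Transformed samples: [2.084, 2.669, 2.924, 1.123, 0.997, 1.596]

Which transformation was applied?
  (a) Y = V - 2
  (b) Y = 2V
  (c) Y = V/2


Checking option (a) Y = V - 2:
  V = 4.084 -> Y = 2.084 ✓
  V = 4.669 -> Y = 2.669 ✓
  V = 4.924 -> Y = 2.924 ✓
All samples match this transformation.

(a) V - 2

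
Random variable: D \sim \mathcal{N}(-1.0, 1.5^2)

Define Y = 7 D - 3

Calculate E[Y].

For Y = 7D - 3:
E[Y] = 7 * E[D] - 3
E[D] = -1.0 = -1
E[Y] = 7 * (-1) - 3 = -10

-10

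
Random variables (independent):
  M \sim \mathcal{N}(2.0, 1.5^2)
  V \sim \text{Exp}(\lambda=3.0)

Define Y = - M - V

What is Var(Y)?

For independent RVs: Var(aX + bY) = a²Var(X) + b²Var(Y)
Var(M) = 2.25
Var(V) = 0.11111111
Var(Y) = (-1)²*2.25 + (-1)²*0.11111111
= 1*2.25 + 1*0.11111111 = 2.3611111

2.3611111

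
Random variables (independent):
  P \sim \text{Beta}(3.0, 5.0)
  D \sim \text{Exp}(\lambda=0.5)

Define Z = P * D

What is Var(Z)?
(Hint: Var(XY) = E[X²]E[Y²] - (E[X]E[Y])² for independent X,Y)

Var(XY) = E[X²]E[Y²] - (E[X]E[Y])²
E[P] = 0.375, Var(P) = 0.026041667
E[D] = 2, Var(D) = 4
E[P²] = 0.026041667 + 0.375² = 0.16666667
E[D²] = 4 + 2² = 8
Var(Z) = 0.16666667*8 - (0.375*2)²
= 1.3333333 - 0.5625 = 0.77083333

0.77083333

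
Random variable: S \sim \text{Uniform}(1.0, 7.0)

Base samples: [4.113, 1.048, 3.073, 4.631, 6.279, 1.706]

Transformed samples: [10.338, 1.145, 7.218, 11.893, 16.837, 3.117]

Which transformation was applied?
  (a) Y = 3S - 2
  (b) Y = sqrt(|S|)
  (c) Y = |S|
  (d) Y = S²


Checking option (a) Y = 3S - 2:
  S = 4.113 -> Y = 10.338 ✓
  S = 1.048 -> Y = 1.145 ✓
  S = 3.073 -> Y = 7.218 ✓
All samples match this transformation.

(a) 3S - 2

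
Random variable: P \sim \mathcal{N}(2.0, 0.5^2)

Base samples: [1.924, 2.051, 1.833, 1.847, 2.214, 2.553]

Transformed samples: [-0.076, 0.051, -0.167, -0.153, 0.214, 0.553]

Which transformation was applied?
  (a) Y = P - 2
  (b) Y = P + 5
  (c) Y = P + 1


Checking option (a) Y = P - 2:
  P = 1.924 -> Y = -0.076 ✓
  P = 2.051 -> Y = 0.051 ✓
  P = 1.833 -> Y = -0.167 ✓
All samples match this transformation.

(a) P - 2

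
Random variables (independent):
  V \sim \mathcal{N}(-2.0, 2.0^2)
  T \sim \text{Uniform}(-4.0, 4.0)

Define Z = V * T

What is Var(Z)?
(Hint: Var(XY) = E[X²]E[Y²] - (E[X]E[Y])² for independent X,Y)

Var(XY) = E[X²]E[Y²] - (E[X]E[Y])²
E[V] = -2, Var(V) = 4
E[T] = 0, Var(T) = 5.3333333
E[V²] = 4 + (-2)² = 8
E[T²] = 5.3333333 + 0² = 5.3333333
Var(Z) = 8*5.3333333 - (-2*0)²
= 42.666667 - 0 = 42.666667

42.666667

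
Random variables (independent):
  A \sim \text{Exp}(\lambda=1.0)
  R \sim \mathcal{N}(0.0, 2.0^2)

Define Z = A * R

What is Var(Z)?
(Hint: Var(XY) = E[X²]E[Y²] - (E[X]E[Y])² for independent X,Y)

Var(XY) = E[X²]E[Y²] - (E[X]E[Y])²
E[A] = 1, Var(A) = 1
E[R] = 0, Var(R) = 4
E[A²] = 1 + 1² = 2
E[R²] = 4 + 0² = 4
Var(Z) = 2*4 - (1*0)²
= 8 - 0 = 8

8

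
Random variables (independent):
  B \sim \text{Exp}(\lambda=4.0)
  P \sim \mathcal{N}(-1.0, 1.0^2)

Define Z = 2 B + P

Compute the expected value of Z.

E[Z] = 2*E[B] + 1*E[P]
E[B] = 0.25
E[P] = -1
E[Z] = 2*0.25 + 1*(-1) = -0.5

-0.5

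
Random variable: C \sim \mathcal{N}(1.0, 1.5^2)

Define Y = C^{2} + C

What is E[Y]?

E[Y] = 1*E[C²] + 1*E[C]
E[C] = 1
E[C²] = Var(C) + (E[C])² = 2.25 + 1 = 3.25
E[Y] = 1*3.25 + 1*1 = 4.25

4.25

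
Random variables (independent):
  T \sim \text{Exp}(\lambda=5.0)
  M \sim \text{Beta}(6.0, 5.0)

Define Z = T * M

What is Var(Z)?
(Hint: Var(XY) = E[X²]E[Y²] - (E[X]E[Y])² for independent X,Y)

Var(XY) = E[X²]E[Y²] - (E[X]E[Y])²
E[T] = 0.2, Var(T) = 0.04
E[M] = 0.54545455, Var(M) = 0.020661157
E[T²] = 0.04 + 0.2² = 0.08
E[M²] = 0.020661157 + 0.54545455² = 0.31818182
Var(Z) = 0.08*0.31818182 - (0.2*0.54545455)²
= 0.025454545 - 0.011900826 = 0.013553719

0.013553719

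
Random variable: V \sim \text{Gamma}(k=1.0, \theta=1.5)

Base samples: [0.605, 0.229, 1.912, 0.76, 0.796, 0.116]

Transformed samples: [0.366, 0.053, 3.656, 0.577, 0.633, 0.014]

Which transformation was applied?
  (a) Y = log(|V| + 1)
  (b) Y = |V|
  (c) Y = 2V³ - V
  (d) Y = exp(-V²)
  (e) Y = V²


Checking option (e) Y = V²:
  V = 0.605 -> Y = 0.366 ✓
  V = 0.229 -> Y = 0.053 ✓
  V = 1.912 -> Y = 3.656 ✓
All samples match this transformation.

(e) V²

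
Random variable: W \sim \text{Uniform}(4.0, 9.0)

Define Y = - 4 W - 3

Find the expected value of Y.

For Y = -4W - 3:
E[Y] = -4 * E[W] - 3
E[W] = (4 + 9)/2 = 6.5
E[Y] = -4 * 6.5 - 3 = -29

-29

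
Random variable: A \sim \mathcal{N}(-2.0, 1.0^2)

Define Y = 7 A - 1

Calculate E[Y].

For Y = 7A - 1:
E[Y] = 7 * E[A] - 1
E[A] = -2.0 = -2
E[Y] = 7 * (-2) - 1 = -15

-15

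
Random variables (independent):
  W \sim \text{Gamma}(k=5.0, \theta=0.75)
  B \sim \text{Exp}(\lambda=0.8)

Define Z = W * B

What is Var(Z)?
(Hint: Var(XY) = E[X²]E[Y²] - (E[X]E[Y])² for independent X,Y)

Var(XY) = E[X²]E[Y²] - (E[X]E[Y])²
E[W] = 3.75, Var(W) = 2.8125
E[B] = 1.25, Var(B) = 1.5625
E[W²] = 2.8125 + 3.75² = 16.875
E[B²] = 1.5625 + 1.25² = 3.125
Var(Z) = 16.875*3.125 - (3.75*1.25)²
= 52.734375 - 21.972656 = 30.761719

30.761719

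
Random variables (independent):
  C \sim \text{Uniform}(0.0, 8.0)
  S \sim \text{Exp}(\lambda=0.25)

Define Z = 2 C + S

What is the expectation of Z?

E[Z] = 2*E[C] + 1*E[S]
E[C] = 4
E[S] = 4
E[Z] = 2*4 + 1*4 = 12

12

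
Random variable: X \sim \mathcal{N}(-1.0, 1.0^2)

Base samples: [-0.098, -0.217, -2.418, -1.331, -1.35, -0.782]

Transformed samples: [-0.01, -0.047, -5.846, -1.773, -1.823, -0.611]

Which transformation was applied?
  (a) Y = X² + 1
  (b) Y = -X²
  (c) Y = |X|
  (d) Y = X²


Checking option (b) Y = -X²:
  X = -0.098 -> Y = -0.01 ✓
  X = -0.217 -> Y = -0.047 ✓
  X = -2.418 -> Y = -5.846 ✓
All samples match this transformation.

(b) -X²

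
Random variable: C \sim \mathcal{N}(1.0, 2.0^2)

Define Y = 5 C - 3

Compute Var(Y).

For Y = aC + b: Var(Y) = a² * Var(C)
Var(C) = 2.0^2 = 4
Var(Y) = 5² * 4 = 25 * 4 = 100

100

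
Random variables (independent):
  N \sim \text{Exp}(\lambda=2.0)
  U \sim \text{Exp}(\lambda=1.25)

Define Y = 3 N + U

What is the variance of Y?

For independent RVs: Var(aX + bY) = a²Var(X) + b²Var(Y)
Var(N) = 0.25
Var(U) = 0.64
Var(Y) = 3²*0.25 + 1²*0.64
= 9*0.25 + 1*0.64 = 2.89

2.89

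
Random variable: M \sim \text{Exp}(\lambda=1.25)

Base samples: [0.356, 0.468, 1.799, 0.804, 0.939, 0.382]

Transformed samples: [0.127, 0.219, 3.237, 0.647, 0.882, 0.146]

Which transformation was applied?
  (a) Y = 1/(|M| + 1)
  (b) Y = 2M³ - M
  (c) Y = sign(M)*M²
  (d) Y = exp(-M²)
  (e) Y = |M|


Checking option (c) Y = sign(M)*M²:
  M = 0.356 -> Y = 0.127 ✓
  M = 0.468 -> Y = 0.219 ✓
  M = 1.799 -> Y = 3.237 ✓
All samples match this transformation.

(c) sign(M)*M²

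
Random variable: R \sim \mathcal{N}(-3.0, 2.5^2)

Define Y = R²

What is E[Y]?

E[R²] = Var(R) + (E[R])² = 6.25 + 9 = 15.25

15.25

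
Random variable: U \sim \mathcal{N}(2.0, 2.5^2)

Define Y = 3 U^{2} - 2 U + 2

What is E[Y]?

E[Y] = 3*E[U²] - 2*E[U] + 2
E[U] = 2
E[U²] = Var(U) + (E[U])² = 6.25 + 4 = 10.25
E[Y] = 3*10.25 - 2*2 + 2 = 28.75

28.75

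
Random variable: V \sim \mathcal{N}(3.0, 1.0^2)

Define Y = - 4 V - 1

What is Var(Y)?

For Y = aV + b: Var(Y) = a² * Var(V)
Var(V) = 1.0^2 = 1
Var(Y) = (-4)² * 1 = 16 * 1 = 16

16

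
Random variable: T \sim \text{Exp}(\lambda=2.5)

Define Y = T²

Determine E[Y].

Using E[X²] = Var(X) + (E[X])²:
E[T] = 0.4
Var(T) = 1/2.5^2 = 0.16
E[T²] = 0.16 + 0.4² = 0.16 + 0.16 = 0.32

0.32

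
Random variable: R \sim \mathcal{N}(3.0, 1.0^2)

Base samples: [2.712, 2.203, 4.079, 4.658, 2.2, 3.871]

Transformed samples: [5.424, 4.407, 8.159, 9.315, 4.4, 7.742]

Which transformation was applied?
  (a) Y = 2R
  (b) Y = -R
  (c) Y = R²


Checking option (a) Y = 2R:
  R = 2.712 -> Y = 5.424 ✓
  R = 2.203 -> Y = 4.407 ✓
  R = 4.079 -> Y = 8.159 ✓
All samples match this transformation.

(a) 2R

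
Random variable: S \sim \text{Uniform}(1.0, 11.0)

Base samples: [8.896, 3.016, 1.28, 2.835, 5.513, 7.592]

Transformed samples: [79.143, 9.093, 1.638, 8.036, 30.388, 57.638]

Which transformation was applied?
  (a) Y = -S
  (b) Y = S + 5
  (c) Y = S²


Checking option (c) Y = S²:
  S = 8.896 -> Y = 79.143 ✓
  S = 3.016 -> Y = 9.093 ✓
  S = 1.28 -> Y = 1.638 ✓
All samples match this transformation.

(c) S²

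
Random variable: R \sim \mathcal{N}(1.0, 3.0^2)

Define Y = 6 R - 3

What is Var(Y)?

For Y = aR + b: Var(Y) = a² * Var(R)
Var(R) = 3.0^2 = 9
Var(Y) = 6² * 9 = 36 * 9 = 324

324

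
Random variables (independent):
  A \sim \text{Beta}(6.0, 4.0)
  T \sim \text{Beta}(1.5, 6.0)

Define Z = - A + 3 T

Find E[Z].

E[Z] = -1*E[A] + 3*E[T]
E[A] = 0.6
E[T] = 0.2
E[Z] = -1*0.6 + 3*0.2 = 1.110223e-16

1.110223e-16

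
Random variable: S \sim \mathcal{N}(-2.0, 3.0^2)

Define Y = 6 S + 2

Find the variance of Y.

For Y = aS + b: Var(Y) = a² * Var(S)
Var(S) = 3.0^2 = 9
Var(Y) = 6² * 9 = 36 * 9 = 324

324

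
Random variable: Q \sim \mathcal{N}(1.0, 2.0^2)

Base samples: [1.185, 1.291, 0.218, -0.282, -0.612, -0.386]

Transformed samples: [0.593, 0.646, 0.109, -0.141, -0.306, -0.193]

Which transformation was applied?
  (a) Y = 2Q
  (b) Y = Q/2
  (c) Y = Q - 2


Checking option (b) Y = Q/2:
  Q = 1.185 -> Y = 0.593 ✓
  Q = 1.291 -> Y = 0.646 ✓
  Q = 0.218 -> Y = 0.109 ✓
All samples match this transformation.

(b) Q/2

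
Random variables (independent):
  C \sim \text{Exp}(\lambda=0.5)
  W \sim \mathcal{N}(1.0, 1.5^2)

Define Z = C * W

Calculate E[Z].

For independent RVs: E[XY] = E[X]*E[Y]
E[C] = 2
E[W] = 1
E[Z] = 2 * 1 = 2

2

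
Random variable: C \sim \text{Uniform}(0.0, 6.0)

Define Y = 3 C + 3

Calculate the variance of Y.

For Y = aC + b: Var(Y) = a² * Var(C)
Var(C) = (6 - 0)^2/12 = 3
Var(Y) = 3² * 3 = 9 * 3 = 27

27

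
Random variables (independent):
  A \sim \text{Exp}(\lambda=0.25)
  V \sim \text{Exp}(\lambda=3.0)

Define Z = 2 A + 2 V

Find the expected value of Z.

E[Z] = 2*E[A] + 2*E[V]
E[A] = 4
E[V] = 0.33333333
E[Z] = 2*4 + 2*0.33333333 = 8.6666667

8.6666667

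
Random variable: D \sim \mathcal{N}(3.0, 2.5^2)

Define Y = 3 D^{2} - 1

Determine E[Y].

E[Y] = 3*E[D²] - 1
E[D] = 3
E[D²] = Var(D) + (E[D])² = 6.25 + 9 = 15.25
E[Y] = 3*15.25 - 1 = 44.75

44.75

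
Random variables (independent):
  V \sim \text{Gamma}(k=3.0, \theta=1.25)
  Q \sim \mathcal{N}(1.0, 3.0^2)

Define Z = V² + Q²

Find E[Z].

E[Z] = E[V²] + E[Q²]
E[V²] = Var(V) + E[V]² = 4.6875 + 14.0625 = 18.75
E[Q²] = Var(Q) + E[Q]² = 9 + 1 = 10
E[Z] = 18.75 + 10 = 28.75

28.75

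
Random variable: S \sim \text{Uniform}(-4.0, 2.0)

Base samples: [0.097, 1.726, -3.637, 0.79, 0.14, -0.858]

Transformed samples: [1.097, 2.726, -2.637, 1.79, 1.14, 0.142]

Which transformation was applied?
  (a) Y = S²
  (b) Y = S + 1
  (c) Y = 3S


Checking option (b) Y = S + 1:
  S = 0.097 -> Y = 1.097 ✓
  S = 1.726 -> Y = 2.726 ✓
  S = -3.637 -> Y = -2.637 ✓
All samples match this transformation.

(b) S + 1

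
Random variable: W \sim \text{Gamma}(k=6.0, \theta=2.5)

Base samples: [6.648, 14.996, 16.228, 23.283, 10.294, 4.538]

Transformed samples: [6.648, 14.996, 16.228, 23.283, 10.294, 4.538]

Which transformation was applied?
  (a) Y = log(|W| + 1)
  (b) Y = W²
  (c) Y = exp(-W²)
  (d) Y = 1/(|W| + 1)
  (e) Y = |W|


Checking option (e) Y = |W|:
  W = 6.648 -> Y = 6.648 ✓
  W = 14.996 -> Y = 14.996 ✓
  W = 16.228 -> Y = 16.228 ✓
All samples match this transformation.

(e) |W|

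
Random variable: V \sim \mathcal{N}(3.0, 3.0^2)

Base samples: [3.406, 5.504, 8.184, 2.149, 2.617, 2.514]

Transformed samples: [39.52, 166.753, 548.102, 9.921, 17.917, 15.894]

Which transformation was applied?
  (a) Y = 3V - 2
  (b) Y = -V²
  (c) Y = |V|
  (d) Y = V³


Checking option (d) Y = V³:
  V = 3.406 -> Y = 39.52 ✓
  V = 5.504 -> Y = 166.753 ✓
  V = 8.184 -> Y = 548.102 ✓
All samples match this transformation.

(d) V³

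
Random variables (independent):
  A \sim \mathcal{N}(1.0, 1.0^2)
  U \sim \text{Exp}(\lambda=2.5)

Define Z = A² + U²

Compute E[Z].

E[Z] = E[A²] + E[U²]
E[A²] = Var(A) + E[A]² = 1 + 1 = 2
E[U²] = Var(U) + E[U]² = 0.16 + 0.16 = 0.32
E[Z] = 2 + 0.32 = 2.32

2.32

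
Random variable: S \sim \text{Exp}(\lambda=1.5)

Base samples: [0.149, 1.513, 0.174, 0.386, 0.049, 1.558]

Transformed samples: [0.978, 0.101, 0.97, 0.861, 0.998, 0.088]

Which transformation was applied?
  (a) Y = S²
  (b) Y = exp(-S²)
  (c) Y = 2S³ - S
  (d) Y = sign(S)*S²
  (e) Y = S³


Checking option (b) Y = exp(-S²):
  S = 0.149 -> Y = 0.978 ✓
  S = 1.513 -> Y = 0.101 ✓
  S = 0.174 -> Y = 0.97 ✓
All samples match this transformation.

(b) exp(-S²)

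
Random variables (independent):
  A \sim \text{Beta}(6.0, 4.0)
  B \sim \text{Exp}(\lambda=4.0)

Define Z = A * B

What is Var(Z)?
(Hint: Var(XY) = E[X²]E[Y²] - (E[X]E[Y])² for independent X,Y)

Var(XY) = E[X²]E[Y²] - (E[X]E[Y])²
E[A] = 0.6, Var(A) = 0.021818182
E[B] = 0.25, Var(B) = 0.0625
E[A²] = 0.021818182 + 0.6² = 0.38181818
E[B²] = 0.0625 + 0.25² = 0.125
Var(Z) = 0.38181818*0.125 - (0.6*0.25)²
= 0.047727273 - 0.0225 = 0.025227273

0.025227273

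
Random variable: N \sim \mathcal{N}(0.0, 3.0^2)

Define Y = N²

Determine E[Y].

Using E[X²] = Var(X) + (E[X])²:
E[N] = 0
Var(N) = 3.0^2 = 9
E[N²] = 9 + 0² = 9 + 0 = 9

9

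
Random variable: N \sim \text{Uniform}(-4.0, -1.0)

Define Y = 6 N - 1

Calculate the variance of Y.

For Y = aN + b: Var(Y) = a² * Var(N)
Var(N) = (-1 + 4)^2/12 = 0.75
Var(Y) = 6² * 0.75 = 36 * 0.75 = 27

27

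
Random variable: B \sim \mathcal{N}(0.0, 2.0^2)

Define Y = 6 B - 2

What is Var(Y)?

For Y = aB + b: Var(Y) = a² * Var(B)
Var(B) = 2.0^2 = 4
Var(Y) = 6² * 4 = 36 * 4 = 144

144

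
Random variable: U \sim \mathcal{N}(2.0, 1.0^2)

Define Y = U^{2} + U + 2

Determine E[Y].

E[Y] = 1*E[U²] + 1*E[U] + 2
E[U] = 2
E[U²] = Var(U) + (E[U])² = 1 + 4 = 5
E[Y] = 1*5 + 1*2 + 2 = 9

9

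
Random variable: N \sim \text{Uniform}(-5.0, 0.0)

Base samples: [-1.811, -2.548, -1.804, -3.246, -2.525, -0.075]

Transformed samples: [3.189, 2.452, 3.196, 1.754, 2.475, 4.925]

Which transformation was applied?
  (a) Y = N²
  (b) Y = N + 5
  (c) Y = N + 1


Checking option (b) Y = N + 5:
  N = -1.811 -> Y = 3.189 ✓
  N = -2.548 -> Y = 2.452 ✓
  N = -1.804 -> Y = 3.196 ✓
All samples match this transformation.

(b) N + 5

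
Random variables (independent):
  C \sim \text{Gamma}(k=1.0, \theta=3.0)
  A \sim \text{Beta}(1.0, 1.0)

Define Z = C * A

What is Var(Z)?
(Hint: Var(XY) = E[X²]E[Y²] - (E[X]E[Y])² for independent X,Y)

Var(XY) = E[X²]E[Y²] - (E[X]E[Y])²
E[C] = 3, Var(C) = 9
E[A] = 0.5, Var(A) = 0.083333333
E[C²] = 9 + 3² = 18
E[A²] = 0.083333333 + 0.5² = 0.33333333
Var(Z) = 18*0.33333333 - (3*0.5)²
= 6 - 2.25 = 3.75

3.75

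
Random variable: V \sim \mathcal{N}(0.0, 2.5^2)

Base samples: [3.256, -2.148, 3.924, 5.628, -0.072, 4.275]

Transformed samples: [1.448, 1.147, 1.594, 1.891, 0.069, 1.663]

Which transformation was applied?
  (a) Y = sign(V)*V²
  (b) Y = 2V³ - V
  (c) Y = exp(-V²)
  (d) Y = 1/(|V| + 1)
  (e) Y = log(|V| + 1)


Checking option (e) Y = log(|V| + 1):
  V = 3.256 -> Y = 1.448 ✓
  V = -2.148 -> Y = 1.147 ✓
  V = 3.924 -> Y = 1.594 ✓
All samples match this transformation.

(e) log(|V| + 1)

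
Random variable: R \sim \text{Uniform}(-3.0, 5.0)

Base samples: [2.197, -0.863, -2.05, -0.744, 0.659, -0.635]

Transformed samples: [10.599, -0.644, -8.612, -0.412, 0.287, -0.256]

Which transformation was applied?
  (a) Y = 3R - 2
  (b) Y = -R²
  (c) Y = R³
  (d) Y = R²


Checking option (c) Y = R³:
  R = 2.197 -> Y = 10.599 ✓
  R = -0.863 -> Y = -0.644 ✓
  R = -2.05 -> Y = -8.612 ✓
All samples match this transformation.

(c) R³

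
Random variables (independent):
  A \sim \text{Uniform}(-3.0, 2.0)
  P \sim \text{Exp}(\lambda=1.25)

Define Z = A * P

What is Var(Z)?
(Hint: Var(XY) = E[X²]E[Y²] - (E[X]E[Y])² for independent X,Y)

Var(XY) = E[X²]E[Y²] - (E[X]E[Y])²
E[A] = -0.5, Var(A) = 2.0833333
E[P] = 0.8, Var(P) = 0.64
E[A²] = 2.0833333 + (-0.5)² = 2.3333333
E[P²] = 0.64 + 0.8² = 1.28
Var(Z) = 2.3333333*1.28 - (-0.5*0.8)²
= 2.9866667 - 0.16 = 2.8266667

2.8266667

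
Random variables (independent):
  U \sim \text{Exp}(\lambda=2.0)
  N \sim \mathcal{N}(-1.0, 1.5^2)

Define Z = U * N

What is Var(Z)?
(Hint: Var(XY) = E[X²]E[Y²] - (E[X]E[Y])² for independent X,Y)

Var(XY) = E[X²]E[Y²] - (E[X]E[Y])²
E[U] = 0.5, Var(U) = 0.25
E[N] = -1, Var(N) = 2.25
E[U²] = 0.25 + 0.5² = 0.5
E[N²] = 2.25 + (-1)² = 3.25
Var(Z) = 0.5*3.25 - (0.5*(-1))²
= 1.625 - 0.25 = 1.375

1.375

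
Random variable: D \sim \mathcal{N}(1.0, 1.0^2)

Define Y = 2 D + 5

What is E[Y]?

For Y = 2D + 5:
E[Y] = 2 * E[D] + 5
E[D] = 1.0 = 1
E[Y] = 2 * 1 + 5 = 7

7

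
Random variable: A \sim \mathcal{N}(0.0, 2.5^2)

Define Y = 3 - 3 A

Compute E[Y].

For Y = -3A + 3:
E[Y] = -3 * E[A] + 3
E[A] = 0.0 = 0
E[Y] = -3 * 0 + 3 = 3

3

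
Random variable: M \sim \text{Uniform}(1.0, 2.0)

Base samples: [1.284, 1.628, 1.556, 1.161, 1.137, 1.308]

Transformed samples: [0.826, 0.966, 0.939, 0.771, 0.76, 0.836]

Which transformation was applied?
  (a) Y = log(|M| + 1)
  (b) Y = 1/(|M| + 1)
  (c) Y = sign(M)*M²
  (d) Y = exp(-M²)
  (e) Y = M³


Checking option (a) Y = log(|M| + 1):
  M = 1.284 -> Y = 0.826 ✓
  M = 1.628 -> Y = 0.966 ✓
  M = 1.556 -> Y = 0.939 ✓
All samples match this transformation.

(a) log(|M| + 1)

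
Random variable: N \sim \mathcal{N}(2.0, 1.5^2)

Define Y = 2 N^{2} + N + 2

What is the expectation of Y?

E[Y] = 2*E[N²] + 1*E[N] + 2
E[N] = 2
E[N²] = Var(N) + (E[N])² = 2.25 + 4 = 6.25
E[Y] = 2*6.25 + 1*2 + 2 = 16.5

16.5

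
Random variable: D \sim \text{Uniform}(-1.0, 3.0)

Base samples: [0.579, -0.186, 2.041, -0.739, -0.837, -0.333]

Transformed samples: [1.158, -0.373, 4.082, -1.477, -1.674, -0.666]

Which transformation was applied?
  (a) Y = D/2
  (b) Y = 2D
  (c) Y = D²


Checking option (b) Y = 2D:
  D = 0.579 -> Y = 1.158 ✓
  D = -0.186 -> Y = -0.373 ✓
  D = 2.041 -> Y = 4.082 ✓
All samples match this transformation.

(b) 2D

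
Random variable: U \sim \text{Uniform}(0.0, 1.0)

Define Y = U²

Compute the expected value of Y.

Using E[X²] = Var(X) + (E[X])²:
E[U] = 0.5
Var(U) = (1 - 0)^2/12 = 0.083333333
E[U²] = 0.083333333 + 0.5² = 0.083333333 + 0.25 = 0.33333333

0.33333333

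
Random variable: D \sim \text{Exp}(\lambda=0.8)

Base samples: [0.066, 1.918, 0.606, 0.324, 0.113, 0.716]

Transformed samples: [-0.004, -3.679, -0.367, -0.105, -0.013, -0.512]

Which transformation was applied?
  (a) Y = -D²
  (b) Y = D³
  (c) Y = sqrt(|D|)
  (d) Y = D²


Checking option (a) Y = -D²:
  D = 0.066 -> Y = -0.004 ✓
  D = 1.918 -> Y = -3.679 ✓
  D = 0.606 -> Y = -0.367 ✓
All samples match this transformation.

(a) -D²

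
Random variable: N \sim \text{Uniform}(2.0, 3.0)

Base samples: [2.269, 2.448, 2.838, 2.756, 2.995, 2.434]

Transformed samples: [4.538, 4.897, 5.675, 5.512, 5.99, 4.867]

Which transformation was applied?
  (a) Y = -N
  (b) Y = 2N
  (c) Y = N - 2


Checking option (b) Y = 2N:
  N = 2.269 -> Y = 4.538 ✓
  N = 2.448 -> Y = 4.897 ✓
  N = 2.838 -> Y = 5.675 ✓
All samples match this transformation.

(b) 2N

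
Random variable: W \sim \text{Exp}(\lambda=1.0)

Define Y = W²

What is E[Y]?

E[W²] = Var(W) + (E[W])² = 1 + 1 = 2

2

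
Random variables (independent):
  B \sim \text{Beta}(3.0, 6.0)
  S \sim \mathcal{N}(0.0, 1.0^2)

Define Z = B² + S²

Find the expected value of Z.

E[Z] = E[B²] + E[S²]
E[B²] = Var(B) + E[B]² = 0.022222222 + 0.11111111 = 0.13333333
E[S²] = Var(S) + E[S]² = 1 + 0 = 1
E[Z] = 0.13333333 + 1 = 1.1333333

1.1333333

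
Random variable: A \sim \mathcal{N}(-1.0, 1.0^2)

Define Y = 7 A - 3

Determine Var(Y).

For Y = aA + b: Var(Y) = a² * Var(A)
Var(A) = 1.0^2 = 1
Var(Y) = 7² * 1 = 49 * 1 = 49

49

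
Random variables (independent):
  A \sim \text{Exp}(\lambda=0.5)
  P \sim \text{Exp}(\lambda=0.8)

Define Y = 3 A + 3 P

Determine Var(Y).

For independent RVs: Var(aX + bY) = a²Var(X) + b²Var(Y)
Var(A) = 4
Var(P) = 1.5625
Var(Y) = 3²*4 + 3²*1.5625
= 9*4 + 9*1.5625 = 50.0625

50.0625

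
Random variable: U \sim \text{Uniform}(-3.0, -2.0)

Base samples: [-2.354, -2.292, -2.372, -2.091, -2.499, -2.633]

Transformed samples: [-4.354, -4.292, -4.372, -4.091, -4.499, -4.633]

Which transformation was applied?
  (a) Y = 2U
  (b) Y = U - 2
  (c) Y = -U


Checking option (b) Y = U - 2:
  U = -2.354 -> Y = -4.354 ✓
  U = -2.292 -> Y = -4.292 ✓
  U = -2.372 -> Y = -4.372 ✓
All samples match this transformation.

(b) U - 2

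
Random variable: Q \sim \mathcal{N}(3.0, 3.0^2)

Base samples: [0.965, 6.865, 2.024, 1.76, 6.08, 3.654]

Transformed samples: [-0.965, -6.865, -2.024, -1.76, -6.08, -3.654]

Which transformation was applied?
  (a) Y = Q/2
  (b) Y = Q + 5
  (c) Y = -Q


Checking option (c) Y = -Q:
  Q = 0.965 -> Y = -0.965 ✓
  Q = 6.865 -> Y = -6.865 ✓
  Q = 2.024 -> Y = -2.024 ✓
All samples match this transformation.

(c) -Q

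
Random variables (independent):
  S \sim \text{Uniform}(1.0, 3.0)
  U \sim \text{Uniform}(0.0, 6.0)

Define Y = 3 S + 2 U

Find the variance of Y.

For independent RVs: Var(aX + bY) = a²Var(X) + b²Var(Y)
Var(S) = 0.33333333
Var(U) = 3
Var(Y) = 3²*0.33333333 + 2²*3
= 9*0.33333333 + 4*3 = 15

15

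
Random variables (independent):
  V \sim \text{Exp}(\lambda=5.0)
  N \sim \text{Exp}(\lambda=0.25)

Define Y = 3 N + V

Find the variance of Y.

For independent RVs: Var(aX + bY) = a²Var(X) + b²Var(Y)
Var(V) = 0.04
Var(N) = 16
Var(Y) = 1²*0.04 + 3²*16
= 1*0.04 + 9*16 = 144.04

144.04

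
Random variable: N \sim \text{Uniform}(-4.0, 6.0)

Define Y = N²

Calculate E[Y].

Using E[X²] = Var(X) + (E[X])²:
E[N] = 1
Var(N) = (6 + 4)^2/12 = 8.3333333
E[N²] = 8.3333333 + 1² = 8.3333333 + 1 = 9.3333333

9.3333333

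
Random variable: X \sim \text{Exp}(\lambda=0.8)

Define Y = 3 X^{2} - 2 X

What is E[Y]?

E[Y] = 3*E[X²] - 2*E[X]
E[X] = 1.25
E[X²] = Var(X) + (E[X])² = 1.5625 + 1.5625 = 3.125
E[Y] = 3*3.125 - 2*1.25 = 6.875

6.875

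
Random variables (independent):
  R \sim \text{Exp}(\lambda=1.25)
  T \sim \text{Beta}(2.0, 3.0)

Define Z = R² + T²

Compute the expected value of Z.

E[Z] = E[R²] + E[T²]
E[R²] = Var(R) + E[R]² = 0.64 + 0.64 = 1.28
E[T²] = Var(T) + E[T]² = 0.04 + 0.16 = 0.2
E[Z] = 1.28 + 0.2 = 1.48

1.48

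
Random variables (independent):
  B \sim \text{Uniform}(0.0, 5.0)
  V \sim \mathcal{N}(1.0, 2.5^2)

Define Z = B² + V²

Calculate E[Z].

E[Z] = E[B²] + E[V²]
E[B²] = Var(B) + E[B]² = 2.0833333 + 6.25 = 8.3333333
E[V²] = Var(V) + E[V]² = 6.25 + 1 = 7.25
E[Z] = 8.3333333 + 7.25 = 15.583333

15.583333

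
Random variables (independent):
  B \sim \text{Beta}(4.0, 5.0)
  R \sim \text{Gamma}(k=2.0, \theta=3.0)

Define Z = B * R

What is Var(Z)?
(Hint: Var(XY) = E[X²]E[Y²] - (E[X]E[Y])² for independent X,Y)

Var(XY) = E[X²]E[Y²] - (E[X]E[Y])²
E[B] = 0.44444444, Var(B) = 0.024691358
E[R] = 6, Var(R) = 18
E[B²] = 0.024691358 + 0.44444444² = 0.22222222
E[R²] = 18 + 6² = 54
Var(Z) = 0.22222222*54 - (0.44444444*6)²
= 12 - 7.1111111 = 4.8888889

4.8888889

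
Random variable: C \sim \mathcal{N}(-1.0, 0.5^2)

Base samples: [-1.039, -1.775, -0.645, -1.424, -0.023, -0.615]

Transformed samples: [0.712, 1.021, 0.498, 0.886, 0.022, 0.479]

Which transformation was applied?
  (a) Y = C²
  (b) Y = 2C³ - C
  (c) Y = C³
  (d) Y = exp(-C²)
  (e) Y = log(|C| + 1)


Checking option (e) Y = log(|C| + 1):
  C = -1.039 -> Y = 0.712 ✓
  C = -1.775 -> Y = 1.021 ✓
  C = -0.645 -> Y = 0.498 ✓
All samples match this transformation.

(e) log(|C| + 1)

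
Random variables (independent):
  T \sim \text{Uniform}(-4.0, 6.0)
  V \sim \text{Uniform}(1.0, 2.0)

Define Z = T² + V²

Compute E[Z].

E[Z] = E[T²] + E[V²]
E[T²] = Var(T) + E[T]² = 8.3333333 + 1 = 9.3333333
E[V²] = Var(V) + E[V]² = 0.083333333 + 2.25 = 2.3333333
E[Z] = 9.3333333 + 2.3333333 = 11.666667

11.666667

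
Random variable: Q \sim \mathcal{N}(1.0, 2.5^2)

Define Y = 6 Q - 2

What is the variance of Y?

For Y = aQ + b: Var(Y) = a² * Var(Q)
Var(Q) = 2.5^2 = 6.25
Var(Y) = 6² * 6.25 = 36 * 6.25 = 225

225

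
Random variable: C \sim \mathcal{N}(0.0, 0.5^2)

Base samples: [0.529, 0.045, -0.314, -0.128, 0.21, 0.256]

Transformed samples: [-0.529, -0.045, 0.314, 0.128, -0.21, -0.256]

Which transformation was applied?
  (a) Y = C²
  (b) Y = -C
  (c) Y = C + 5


Checking option (b) Y = -C:
  C = 0.529 -> Y = -0.529 ✓
  C = 0.045 -> Y = -0.045 ✓
  C = -0.314 -> Y = 0.314 ✓
All samples match this transformation.

(b) -C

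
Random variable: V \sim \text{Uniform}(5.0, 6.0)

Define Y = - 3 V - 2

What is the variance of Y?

For Y = aV + b: Var(Y) = a² * Var(V)
Var(V) = (6 - 5)^2/12 = 0.083333333
Var(Y) = (-3)² * 0.083333333 = 9 * 0.083333333 = 0.75

0.75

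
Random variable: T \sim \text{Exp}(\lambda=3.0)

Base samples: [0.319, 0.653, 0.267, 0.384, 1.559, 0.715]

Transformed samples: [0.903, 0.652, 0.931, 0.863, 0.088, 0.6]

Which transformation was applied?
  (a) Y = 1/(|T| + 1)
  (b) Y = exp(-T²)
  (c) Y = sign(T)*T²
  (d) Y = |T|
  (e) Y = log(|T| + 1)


Checking option (b) Y = exp(-T²):
  T = 0.319 -> Y = 0.903 ✓
  T = 0.653 -> Y = 0.652 ✓
  T = 0.267 -> Y = 0.931 ✓
All samples match this transformation.

(b) exp(-T²)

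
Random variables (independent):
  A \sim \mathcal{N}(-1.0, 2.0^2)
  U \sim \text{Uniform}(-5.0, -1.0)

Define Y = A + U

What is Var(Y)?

For independent RVs: Var(aX + bY) = a²Var(X) + b²Var(Y)
Var(A) = 4
Var(U) = 1.3333333
Var(Y) = 1²*4 + 1²*1.3333333
= 1*4 + 1*1.3333333 = 5.3333333

5.3333333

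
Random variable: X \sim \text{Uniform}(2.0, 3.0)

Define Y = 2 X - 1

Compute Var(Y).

For Y = aX + b: Var(Y) = a² * Var(X)
Var(X) = (3 - 2)^2/12 = 0.083333333
Var(Y) = 2² * 0.083333333 = 4 * 0.083333333 = 0.33333333

0.33333333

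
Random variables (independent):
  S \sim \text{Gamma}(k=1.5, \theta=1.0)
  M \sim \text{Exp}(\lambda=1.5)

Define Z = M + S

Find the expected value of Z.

E[Z] = 1*E[S] + 1*E[M]
E[S] = 1.5
E[M] = 0.66666667
E[Z] = 1*1.5 + 1*0.66666667 = 2.1666667

2.1666667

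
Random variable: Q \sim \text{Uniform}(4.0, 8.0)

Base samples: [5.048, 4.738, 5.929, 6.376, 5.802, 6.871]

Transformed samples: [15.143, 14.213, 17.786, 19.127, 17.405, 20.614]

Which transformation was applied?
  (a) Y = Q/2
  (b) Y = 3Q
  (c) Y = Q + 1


Checking option (b) Y = 3Q:
  Q = 5.048 -> Y = 15.143 ✓
  Q = 4.738 -> Y = 14.213 ✓
  Q = 5.929 -> Y = 17.786 ✓
All samples match this transformation.

(b) 3Q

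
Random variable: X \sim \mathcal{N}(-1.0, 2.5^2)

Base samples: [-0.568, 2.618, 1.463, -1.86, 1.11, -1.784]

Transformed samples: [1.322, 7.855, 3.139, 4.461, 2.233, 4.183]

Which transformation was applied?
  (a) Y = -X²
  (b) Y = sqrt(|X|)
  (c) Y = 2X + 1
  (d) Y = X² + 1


Checking option (d) Y = X² + 1:
  X = -0.568 -> Y = 1.322 ✓
  X = 2.618 -> Y = 7.855 ✓
  X = 1.463 -> Y = 3.139 ✓
All samples match this transformation.

(d) X² + 1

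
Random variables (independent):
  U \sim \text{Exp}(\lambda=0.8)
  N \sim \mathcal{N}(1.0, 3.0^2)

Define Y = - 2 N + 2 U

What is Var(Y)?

For independent RVs: Var(aX + bY) = a²Var(X) + b²Var(Y)
Var(U) = 1.5625
Var(N) = 9
Var(Y) = 2²*1.5625 + (-2)²*9
= 4*1.5625 + 4*9 = 42.25

42.25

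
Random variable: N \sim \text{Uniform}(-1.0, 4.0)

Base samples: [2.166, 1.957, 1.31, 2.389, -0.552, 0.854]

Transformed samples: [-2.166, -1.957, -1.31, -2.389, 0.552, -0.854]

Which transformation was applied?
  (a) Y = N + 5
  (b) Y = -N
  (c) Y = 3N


Checking option (b) Y = -N:
  N = 2.166 -> Y = -2.166 ✓
  N = 1.957 -> Y = -1.957 ✓
  N = 1.31 -> Y = -1.31 ✓
All samples match this transformation.

(b) -N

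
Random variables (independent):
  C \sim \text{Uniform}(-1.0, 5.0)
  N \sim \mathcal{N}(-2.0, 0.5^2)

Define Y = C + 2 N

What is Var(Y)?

For independent RVs: Var(aX + bY) = a²Var(X) + b²Var(Y)
Var(C) = 3
Var(N) = 0.25
Var(Y) = 1²*3 + 2²*0.25
= 1*3 + 4*0.25 = 4

4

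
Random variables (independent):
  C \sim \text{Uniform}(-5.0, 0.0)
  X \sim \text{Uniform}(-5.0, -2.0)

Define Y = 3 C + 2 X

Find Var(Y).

For independent RVs: Var(aX + bY) = a²Var(X) + b²Var(Y)
Var(C) = 2.0833333
Var(X) = 0.75
Var(Y) = 3²*2.0833333 + 2²*0.75
= 9*2.0833333 + 4*0.75 = 21.75

21.75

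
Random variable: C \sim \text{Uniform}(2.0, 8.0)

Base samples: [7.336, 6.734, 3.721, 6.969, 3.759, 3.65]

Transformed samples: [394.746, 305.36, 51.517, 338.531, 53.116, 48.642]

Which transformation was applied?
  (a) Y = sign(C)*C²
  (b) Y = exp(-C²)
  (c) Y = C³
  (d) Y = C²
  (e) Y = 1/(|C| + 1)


Checking option (c) Y = C³:
  C = 7.336 -> Y = 394.746 ✓
  C = 6.734 -> Y = 305.36 ✓
  C = 3.721 -> Y = 51.517 ✓
All samples match this transformation.

(c) C³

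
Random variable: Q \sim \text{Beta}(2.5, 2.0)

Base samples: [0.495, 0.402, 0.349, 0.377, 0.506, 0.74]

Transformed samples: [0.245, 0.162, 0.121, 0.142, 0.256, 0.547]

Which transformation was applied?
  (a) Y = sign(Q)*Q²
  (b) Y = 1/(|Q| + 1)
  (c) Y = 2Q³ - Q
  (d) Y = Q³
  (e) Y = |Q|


Checking option (a) Y = sign(Q)*Q²:
  Q = 0.495 -> Y = 0.245 ✓
  Q = 0.402 -> Y = 0.162 ✓
  Q = 0.349 -> Y = 0.121 ✓
All samples match this transformation.

(a) sign(Q)*Q²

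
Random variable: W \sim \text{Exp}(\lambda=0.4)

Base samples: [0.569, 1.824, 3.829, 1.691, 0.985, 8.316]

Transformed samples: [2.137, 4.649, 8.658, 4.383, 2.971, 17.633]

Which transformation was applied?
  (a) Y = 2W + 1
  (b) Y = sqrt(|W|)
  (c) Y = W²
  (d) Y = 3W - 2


Checking option (a) Y = 2W + 1:
  W = 0.569 -> Y = 2.137 ✓
  W = 1.824 -> Y = 4.649 ✓
  W = 3.829 -> Y = 8.658 ✓
All samples match this transformation.

(a) 2W + 1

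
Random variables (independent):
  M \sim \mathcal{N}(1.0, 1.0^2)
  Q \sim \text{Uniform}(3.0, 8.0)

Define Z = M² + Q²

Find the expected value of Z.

E[Z] = E[M²] + E[Q²]
E[M²] = Var(M) + E[M]² = 1 + 1 = 2
E[Q²] = Var(Q) + E[Q]² = 2.0833333 + 30.25 = 32.333333
E[Z] = 2 + 32.333333 = 34.333333

34.333333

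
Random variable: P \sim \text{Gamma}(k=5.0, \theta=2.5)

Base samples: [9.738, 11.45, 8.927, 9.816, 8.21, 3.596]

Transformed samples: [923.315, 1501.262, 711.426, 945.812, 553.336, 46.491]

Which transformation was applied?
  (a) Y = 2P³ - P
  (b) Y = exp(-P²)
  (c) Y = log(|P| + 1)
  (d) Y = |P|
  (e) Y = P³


Checking option (e) Y = P³:
  P = 9.738 -> Y = 923.315 ✓
  P = 11.45 -> Y = 1501.262 ✓
  P = 8.927 -> Y = 711.426 ✓
All samples match this transformation.

(e) P³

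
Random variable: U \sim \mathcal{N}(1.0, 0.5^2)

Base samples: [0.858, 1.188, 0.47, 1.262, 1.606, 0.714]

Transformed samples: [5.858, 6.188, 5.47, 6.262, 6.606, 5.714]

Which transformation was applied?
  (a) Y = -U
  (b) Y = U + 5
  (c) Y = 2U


Checking option (b) Y = U + 5:
  U = 0.858 -> Y = 5.858 ✓
  U = 1.188 -> Y = 6.188 ✓
  U = 0.47 -> Y = 5.47 ✓
All samples match this transformation.

(b) U + 5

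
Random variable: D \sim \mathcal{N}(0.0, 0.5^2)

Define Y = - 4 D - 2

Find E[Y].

For Y = -4D - 2:
E[Y] = -4 * E[D] - 2
E[D] = 0.0 = 0
E[Y] = -4 * 0 - 2 = -2

-2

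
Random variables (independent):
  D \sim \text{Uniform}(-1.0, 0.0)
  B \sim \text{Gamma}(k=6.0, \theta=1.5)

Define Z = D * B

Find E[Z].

For independent RVs: E[XY] = E[X]*E[Y]
E[D] = -0.5
E[B] = 9
E[Z] = -0.5 * 9 = -4.5

-4.5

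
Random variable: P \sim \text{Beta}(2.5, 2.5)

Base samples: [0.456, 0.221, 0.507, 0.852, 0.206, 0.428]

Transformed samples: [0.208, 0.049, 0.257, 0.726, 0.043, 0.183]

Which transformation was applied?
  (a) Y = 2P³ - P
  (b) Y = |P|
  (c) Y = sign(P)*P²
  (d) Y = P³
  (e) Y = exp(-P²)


Checking option (c) Y = sign(P)*P²:
  P = 0.456 -> Y = 0.208 ✓
  P = 0.221 -> Y = 0.049 ✓
  P = 0.507 -> Y = 0.257 ✓
All samples match this transformation.

(c) sign(P)*P²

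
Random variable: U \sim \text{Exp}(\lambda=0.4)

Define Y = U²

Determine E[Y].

E[U²] = Var(U) + (E[U])² = 6.25 + 6.25 = 12.5

12.5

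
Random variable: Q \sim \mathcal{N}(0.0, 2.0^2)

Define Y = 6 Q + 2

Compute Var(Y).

For Y = aQ + b: Var(Y) = a² * Var(Q)
Var(Q) = 2.0^2 = 4
Var(Y) = 6² * 4 = 36 * 4 = 144

144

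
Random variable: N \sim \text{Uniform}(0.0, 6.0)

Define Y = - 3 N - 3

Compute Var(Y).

For Y = aN + b: Var(Y) = a² * Var(N)
Var(N) = (6 - 0)^2/12 = 3
Var(Y) = (-3)² * 3 = 9 * 3 = 27

27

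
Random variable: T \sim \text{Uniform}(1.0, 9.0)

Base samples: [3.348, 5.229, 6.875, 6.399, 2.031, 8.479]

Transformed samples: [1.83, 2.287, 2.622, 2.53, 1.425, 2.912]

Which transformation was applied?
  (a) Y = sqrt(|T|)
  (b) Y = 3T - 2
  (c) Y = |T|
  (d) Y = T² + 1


Checking option (a) Y = sqrt(|T|):
  T = 3.348 -> Y = 1.83 ✓
  T = 5.229 -> Y = 2.287 ✓
  T = 6.875 -> Y = 2.622 ✓
All samples match this transformation.

(a) sqrt(|T|)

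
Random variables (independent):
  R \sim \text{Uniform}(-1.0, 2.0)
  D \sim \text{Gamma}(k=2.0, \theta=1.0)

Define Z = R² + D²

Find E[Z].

E[Z] = E[R²] + E[D²]
E[R²] = Var(R) + E[R]² = 0.75 + 0.25 = 1
E[D²] = Var(D) + E[D]² = 2 + 4 = 6
E[Z] = 1 + 6 = 7

7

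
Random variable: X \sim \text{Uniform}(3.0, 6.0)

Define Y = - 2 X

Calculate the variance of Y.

For Y = aX + b: Var(Y) = a² * Var(X)
Var(X) = (6 - 3)^2/12 = 0.75
Var(Y) = (-2)² * 0.75 = 4 * 0.75 = 3

3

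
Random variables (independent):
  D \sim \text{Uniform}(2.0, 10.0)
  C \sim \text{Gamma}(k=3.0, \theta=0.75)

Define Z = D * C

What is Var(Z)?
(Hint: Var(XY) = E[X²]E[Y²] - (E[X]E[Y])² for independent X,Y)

Var(XY) = E[X²]E[Y²] - (E[X]E[Y])²
E[D] = 6, Var(D) = 5.3333333
E[C] = 2.25, Var(C) = 1.6875
E[D²] = 5.3333333 + 6² = 41.333333
E[C²] = 1.6875 + 2.25² = 6.75
Var(Z) = 41.333333*6.75 - (6*2.25)²
= 279 - 182.25 = 96.75

96.75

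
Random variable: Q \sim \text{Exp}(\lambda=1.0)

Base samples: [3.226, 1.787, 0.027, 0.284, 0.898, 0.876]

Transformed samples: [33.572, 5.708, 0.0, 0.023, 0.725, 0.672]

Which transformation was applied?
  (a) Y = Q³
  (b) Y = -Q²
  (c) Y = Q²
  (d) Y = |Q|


Checking option (a) Y = Q³:
  Q = 3.226 -> Y = 33.572 ✓
  Q = 1.787 -> Y = 5.708 ✓
  Q = 0.027 -> Y = 0.0 ✓
All samples match this transformation.

(a) Q³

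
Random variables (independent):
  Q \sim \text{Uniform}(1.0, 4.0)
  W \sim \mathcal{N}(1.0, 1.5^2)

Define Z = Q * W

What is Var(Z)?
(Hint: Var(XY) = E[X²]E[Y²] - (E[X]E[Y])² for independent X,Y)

Var(XY) = E[X²]E[Y²] - (E[X]E[Y])²
E[Q] = 2.5, Var(Q) = 0.75
E[W] = 1, Var(W) = 2.25
E[Q²] = 0.75 + 2.5² = 7
E[W²] = 2.25 + 1² = 3.25
Var(Z) = 7*3.25 - (2.5*1)²
= 22.75 - 6.25 = 16.5

16.5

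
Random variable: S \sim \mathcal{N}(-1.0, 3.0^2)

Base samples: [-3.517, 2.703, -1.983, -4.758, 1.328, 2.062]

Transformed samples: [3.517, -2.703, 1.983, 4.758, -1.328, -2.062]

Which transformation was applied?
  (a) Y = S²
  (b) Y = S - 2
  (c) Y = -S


Checking option (c) Y = -S:
  S = -3.517 -> Y = 3.517 ✓
  S = 2.703 -> Y = -2.703 ✓
  S = -1.983 -> Y = 1.983 ✓
All samples match this transformation.

(c) -S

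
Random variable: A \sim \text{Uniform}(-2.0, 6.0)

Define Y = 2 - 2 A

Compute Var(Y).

For Y = aA + b: Var(Y) = a² * Var(A)
Var(A) = (6 + 2)^2/12 = 5.3333333
Var(Y) = (-2)² * 5.3333333 = 4 * 5.3333333 = 21.333333

21.333333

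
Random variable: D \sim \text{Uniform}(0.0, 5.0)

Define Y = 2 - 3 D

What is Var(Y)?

For Y = aD + b: Var(Y) = a² * Var(D)
Var(D) = (5 - 0)^2/12 = 2.0833333
Var(Y) = (-3)² * 2.0833333 = 9 * 2.0833333 = 18.75

18.75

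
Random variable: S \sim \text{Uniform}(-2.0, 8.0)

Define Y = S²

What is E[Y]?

Using E[X²] = Var(X) + (E[X])²:
E[S] = 3
Var(S) = (8 + 2)^2/12 = 8.3333333
E[S²] = 8.3333333 + 3² = 8.3333333 + 9 = 17.333333

17.333333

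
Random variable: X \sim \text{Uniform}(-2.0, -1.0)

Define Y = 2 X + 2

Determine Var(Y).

For Y = aX + b: Var(Y) = a² * Var(X)
Var(X) = (-1 + 2)^2/12 = 0.083333333
Var(Y) = 2² * 0.083333333 = 4 * 0.083333333 = 0.33333333

0.33333333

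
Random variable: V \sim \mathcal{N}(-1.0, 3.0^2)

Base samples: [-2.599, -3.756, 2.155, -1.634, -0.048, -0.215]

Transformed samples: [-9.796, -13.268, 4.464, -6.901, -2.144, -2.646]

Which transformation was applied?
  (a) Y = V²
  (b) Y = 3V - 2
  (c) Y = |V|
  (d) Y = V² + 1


Checking option (b) Y = 3V - 2:
  V = -2.599 -> Y = -9.796 ✓
  V = -3.756 -> Y = -13.268 ✓
  V = 2.155 -> Y = 4.464 ✓
All samples match this transformation.

(b) 3V - 2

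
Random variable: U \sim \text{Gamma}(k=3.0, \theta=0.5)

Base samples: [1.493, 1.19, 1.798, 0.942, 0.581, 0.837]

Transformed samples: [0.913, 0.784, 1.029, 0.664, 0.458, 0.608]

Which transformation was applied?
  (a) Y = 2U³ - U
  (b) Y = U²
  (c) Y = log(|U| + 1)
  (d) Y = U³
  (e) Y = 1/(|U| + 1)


Checking option (c) Y = log(|U| + 1):
  U = 1.493 -> Y = 0.913 ✓
  U = 1.19 -> Y = 0.784 ✓
  U = 1.798 -> Y = 1.029 ✓
All samples match this transformation.

(c) log(|U| + 1)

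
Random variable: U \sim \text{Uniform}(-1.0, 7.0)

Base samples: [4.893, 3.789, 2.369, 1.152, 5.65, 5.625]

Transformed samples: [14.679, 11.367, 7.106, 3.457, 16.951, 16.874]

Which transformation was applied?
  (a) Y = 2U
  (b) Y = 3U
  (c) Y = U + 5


Checking option (b) Y = 3U:
  U = 4.893 -> Y = 14.679 ✓
  U = 3.789 -> Y = 11.367 ✓
  U = 2.369 -> Y = 7.106 ✓
All samples match this transformation.

(b) 3U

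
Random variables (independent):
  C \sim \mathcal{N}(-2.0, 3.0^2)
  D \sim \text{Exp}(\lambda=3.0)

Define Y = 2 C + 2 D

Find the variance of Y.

For independent RVs: Var(aX + bY) = a²Var(X) + b²Var(Y)
Var(C) = 9
Var(D) = 0.11111111
Var(Y) = 2²*9 + 2²*0.11111111
= 4*9 + 4*0.11111111 = 36.444444

36.444444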